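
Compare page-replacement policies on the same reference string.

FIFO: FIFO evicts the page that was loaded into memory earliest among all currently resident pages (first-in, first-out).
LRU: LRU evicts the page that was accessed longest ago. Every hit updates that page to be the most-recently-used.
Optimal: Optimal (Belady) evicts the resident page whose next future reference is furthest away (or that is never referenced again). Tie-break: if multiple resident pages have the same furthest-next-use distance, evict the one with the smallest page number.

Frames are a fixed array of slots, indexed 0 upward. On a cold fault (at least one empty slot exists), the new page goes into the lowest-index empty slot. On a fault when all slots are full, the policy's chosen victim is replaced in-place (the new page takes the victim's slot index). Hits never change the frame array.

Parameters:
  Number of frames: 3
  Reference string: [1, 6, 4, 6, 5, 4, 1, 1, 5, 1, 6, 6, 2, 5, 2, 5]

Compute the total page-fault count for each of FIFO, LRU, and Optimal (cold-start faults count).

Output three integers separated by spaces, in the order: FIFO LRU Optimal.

Answer: 8 8 6

Derivation:
--- FIFO ---
  step 0: ref 1 -> FAULT, frames=[1,-,-] (faults so far: 1)
  step 1: ref 6 -> FAULT, frames=[1,6,-] (faults so far: 2)
  step 2: ref 4 -> FAULT, frames=[1,6,4] (faults so far: 3)
  step 3: ref 6 -> HIT, frames=[1,6,4] (faults so far: 3)
  step 4: ref 5 -> FAULT, evict 1, frames=[5,6,4] (faults so far: 4)
  step 5: ref 4 -> HIT, frames=[5,6,4] (faults so far: 4)
  step 6: ref 1 -> FAULT, evict 6, frames=[5,1,4] (faults so far: 5)
  step 7: ref 1 -> HIT, frames=[5,1,4] (faults so far: 5)
  step 8: ref 5 -> HIT, frames=[5,1,4] (faults so far: 5)
  step 9: ref 1 -> HIT, frames=[5,1,4] (faults so far: 5)
  step 10: ref 6 -> FAULT, evict 4, frames=[5,1,6] (faults so far: 6)
  step 11: ref 6 -> HIT, frames=[5,1,6] (faults so far: 6)
  step 12: ref 2 -> FAULT, evict 5, frames=[2,1,6] (faults so far: 7)
  step 13: ref 5 -> FAULT, evict 1, frames=[2,5,6] (faults so far: 8)
  step 14: ref 2 -> HIT, frames=[2,5,6] (faults so far: 8)
  step 15: ref 5 -> HIT, frames=[2,5,6] (faults so far: 8)
  FIFO total faults: 8
--- LRU ---
  step 0: ref 1 -> FAULT, frames=[1,-,-] (faults so far: 1)
  step 1: ref 6 -> FAULT, frames=[1,6,-] (faults so far: 2)
  step 2: ref 4 -> FAULT, frames=[1,6,4] (faults so far: 3)
  step 3: ref 6 -> HIT, frames=[1,6,4] (faults so far: 3)
  step 4: ref 5 -> FAULT, evict 1, frames=[5,6,4] (faults so far: 4)
  step 5: ref 4 -> HIT, frames=[5,6,4] (faults so far: 4)
  step 6: ref 1 -> FAULT, evict 6, frames=[5,1,4] (faults so far: 5)
  step 7: ref 1 -> HIT, frames=[5,1,4] (faults so far: 5)
  step 8: ref 5 -> HIT, frames=[5,1,4] (faults so far: 5)
  step 9: ref 1 -> HIT, frames=[5,1,4] (faults so far: 5)
  step 10: ref 6 -> FAULT, evict 4, frames=[5,1,6] (faults so far: 6)
  step 11: ref 6 -> HIT, frames=[5,1,6] (faults so far: 6)
  step 12: ref 2 -> FAULT, evict 5, frames=[2,1,6] (faults so far: 7)
  step 13: ref 5 -> FAULT, evict 1, frames=[2,5,6] (faults so far: 8)
  step 14: ref 2 -> HIT, frames=[2,5,6] (faults so far: 8)
  step 15: ref 5 -> HIT, frames=[2,5,6] (faults so far: 8)
  LRU total faults: 8
--- Optimal ---
  step 0: ref 1 -> FAULT, frames=[1,-,-] (faults so far: 1)
  step 1: ref 6 -> FAULT, frames=[1,6,-] (faults so far: 2)
  step 2: ref 4 -> FAULT, frames=[1,6,4] (faults so far: 3)
  step 3: ref 6 -> HIT, frames=[1,6,4] (faults so far: 3)
  step 4: ref 5 -> FAULT, evict 6, frames=[1,5,4] (faults so far: 4)
  step 5: ref 4 -> HIT, frames=[1,5,4] (faults so far: 4)
  step 6: ref 1 -> HIT, frames=[1,5,4] (faults so far: 4)
  step 7: ref 1 -> HIT, frames=[1,5,4] (faults so far: 4)
  step 8: ref 5 -> HIT, frames=[1,5,4] (faults so far: 4)
  step 9: ref 1 -> HIT, frames=[1,5,4] (faults so far: 4)
  step 10: ref 6 -> FAULT, evict 1, frames=[6,5,4] (faults so far: 5)
  step 11: ref 6 -> HIT, frames=[6,5,4] (faults so far: 5)
  step 12: ref 2 -> FAULT, evict 4, frames=[6,5,2] (faults so far: 6)
  step 13: ref 5 -> HIT, frames=[6,5,2] (faults so far: 6)
  step 14: ref 2 -> HIT, frames=[6,5,2] (faults so far: 6)
  step 15: ref 5 -> HIT, frames=[6,5,2] (faults so far: 6)
  Optimal total faults: 6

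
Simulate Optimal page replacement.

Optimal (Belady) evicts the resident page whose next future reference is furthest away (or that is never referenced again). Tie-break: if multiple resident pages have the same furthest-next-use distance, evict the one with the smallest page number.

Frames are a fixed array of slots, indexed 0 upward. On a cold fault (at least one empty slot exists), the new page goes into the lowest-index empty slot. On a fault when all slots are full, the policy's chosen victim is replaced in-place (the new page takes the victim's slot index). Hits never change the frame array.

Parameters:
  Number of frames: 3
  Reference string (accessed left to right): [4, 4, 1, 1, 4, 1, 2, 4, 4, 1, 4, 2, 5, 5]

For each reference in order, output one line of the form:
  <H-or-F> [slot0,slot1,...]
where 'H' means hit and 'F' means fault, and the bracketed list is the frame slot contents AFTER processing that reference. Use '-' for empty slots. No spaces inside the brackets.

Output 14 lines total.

F [4,-,-]
H [4,-,-]
F [4,1,-]
H [4,1,-]
H [4,1,-]
H [4,1,-]
F [4,1,2]
H [4,1,2]
H [4,1,2]
H [4,1,2]
H [4,1,2]
H [4,1,2]
F [4,5,2]
H [4,5,2]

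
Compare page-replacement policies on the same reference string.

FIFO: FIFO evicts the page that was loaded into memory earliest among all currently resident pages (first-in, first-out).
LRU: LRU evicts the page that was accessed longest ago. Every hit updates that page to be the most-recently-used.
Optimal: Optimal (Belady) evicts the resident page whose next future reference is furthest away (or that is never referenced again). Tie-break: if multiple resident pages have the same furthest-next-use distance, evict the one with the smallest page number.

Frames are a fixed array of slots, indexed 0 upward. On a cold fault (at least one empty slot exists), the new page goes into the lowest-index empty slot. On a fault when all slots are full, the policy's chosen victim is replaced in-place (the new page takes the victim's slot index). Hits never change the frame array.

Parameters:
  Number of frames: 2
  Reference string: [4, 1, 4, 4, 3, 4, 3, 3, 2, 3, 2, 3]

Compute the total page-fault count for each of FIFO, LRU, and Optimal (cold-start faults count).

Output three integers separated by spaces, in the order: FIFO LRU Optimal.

--- FIFO ---
  step 0: ref 4 -> FAULT, frames=[4,-] (faults so far: 1)
  step 1: ref 1 -> FAULT, frames=[4,1] (faults so far: 2)
  step 2: ref 4 -> HIT, frames=[4,1] (faults so far: 2)
  step 3: ref 4 -> HIT, frames=[4,1] (faults so far: 2)
  step 4: ref 3 -> FAULT, evict 4, frames=[3,1] (faults so far: 3)
  step 5: ref 4 -> FAULT, evict 1, frames=[3,4] (faults so far: 4)
  step 6: ref 3 -> HIT, frames=[3,4] (faults so far: 4)
  step 7: ref 3 -> HIT, frames=[3,4] (faults so far: 4)
  step 8: ref 2 -> FAULT, evict 3, frames=[2,4] (faults so far: 5)
  step 9: ref 3 -> FAULT, evict 4, frames=[2,3] (faults so far: 6)
  step 10: ref 2 -> HIT, frames=[2,3] (faults so far: 6)
  step 11: ref 3 -> HIT, frames=[2,3] (faults so far: 6)
  FIFO total faults: 6
--- LRU ---
  step 0: ref 4 -> FAULT, frames=[4,-] (faults so far: 1)
  step 1: ref 1 -> FAULT, frames=[4,1] (faults so far: 2)
  step 2: ref 4 -> HIT, frames=[4,1] (faults so far: 2)
  step 3: ref 4 -> HIT, frames=[4,1] (faults so far: 2)
  step 4: ref 3 -> FAULT, evict 1, frames=[4,3] (faults so far: 3)
  step 5: ref 4 -> HIT, frames=[4,3] (faults so far: 3)
  step 6: ref 3 -> HIT, frames=[4,3] (faults so far: 3)
  step 7: ref 3 -> HIT, frames=[4,3] (faults so far: 3)
  step 8: ref 2 -> FAULT, evict 4, frames=[2,3] (faults so far: 4)
  step 9: ref 3 -> HIT, frames=[2,3] (faults so far: 4)
  step 10: ref 2 -> HIT, frames=[2,3] (faults so far: 4)
  step 11: ref 3 -> HIT, frames=[2,3] (faults so far: 4)
  LRU total faults: 4
--- Optimal ---
  step 0: ref 4 -> FAULT, frames=[4,-] (faults so far: 1)
  step 1: ref 1 -> FAULT, frames=[4,1] (faults so far: 2)
  step 2: ref 4 -> HIT, frames=[4,1] (faults so far: 2)
  step 3: ref 4 -> HIT, frames=[4,1] (faults so far: 2)
  step 4: ref 3 -> FAULT, evict 1, frames=[4,3] (faults so far: 3)
  step 5: ref 4 -> HIT, frames=[4,3] (faults so far: 3)
  step 6: ref 3 -> HIT, frames=[4,3] (faults so far: 3)
  step 7: ref 3 -> HIT, frames=[4,3] (faults so far: 3)
  step 8: ref 2 -> FAULT, evict 4, frames=[2,3] (faults so far: 4)
  step 9: ref 3 -> HIT, frames=[2,3] (faults so far: 4)
  step 10: ref 2 -> HIT, frames=[2,3] (faults so far: 4)
  step 11: ref 3 -> HIT, frames=[2,3] (faults so far: 4)
  Optimal total faults: 4

Answer: 6 4 4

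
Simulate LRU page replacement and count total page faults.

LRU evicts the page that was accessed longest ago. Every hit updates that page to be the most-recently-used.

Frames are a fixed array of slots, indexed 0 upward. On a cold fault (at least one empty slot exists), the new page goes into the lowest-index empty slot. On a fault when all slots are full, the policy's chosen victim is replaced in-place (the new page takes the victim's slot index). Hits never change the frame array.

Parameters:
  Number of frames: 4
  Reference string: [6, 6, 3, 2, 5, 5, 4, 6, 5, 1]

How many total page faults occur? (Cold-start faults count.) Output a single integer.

Step 0: ref 6 → FAULT, frames=[6,-,-,-]
Step 1: ref 6 → HIT, frames=[6,-,-,-]
Step 2: ref 3 → FAULT, frames=[6,3,-,-]
Step 3: ref 2 → FAULT, frames=[6,3,2,-]
Step 4: ref 5 → FAULT, frames=[6,3,2,5]
Step 5: ref 5 → HIT, frames=[6,3,2,5]
Step 6: ref 4 → FAULT (evict 6), frames=[4,3,2,5]
Step 7: ref 6 → FAULT (evict 3), frames=[4,6,2,5]
Step 8: ref 5 → HIT, frames=[4,6,2,5]
Step 9: ref 1 → FAULT (evict 2), frames=[4,6,1,5]
Total faults: 7

Answer: 7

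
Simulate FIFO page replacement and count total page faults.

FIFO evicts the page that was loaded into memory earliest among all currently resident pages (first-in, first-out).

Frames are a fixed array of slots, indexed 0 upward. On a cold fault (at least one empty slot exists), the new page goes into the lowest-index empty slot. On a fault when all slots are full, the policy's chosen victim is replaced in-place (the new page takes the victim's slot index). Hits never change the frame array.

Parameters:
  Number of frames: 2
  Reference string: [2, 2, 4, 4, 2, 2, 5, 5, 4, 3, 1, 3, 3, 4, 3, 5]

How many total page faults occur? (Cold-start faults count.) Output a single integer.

Answer: 8

Derivation:
Step 0: ref 2 → FAULT, frames=[2,-]
Step 1: ref 2 → HIT, frames=[2,-]
Step 2: ref 4 → FAULT, frames=[2,4]
Step 3: ref 4 → HIT, frames=[2,4]
Step 4: ref 2 → HIT, frames=[2,4]
Step 5: ref 2 → HIT, frames=[2,4]
Step 6: ref 5 → FAULT (evict 2), frames=[5,4]
Step 7: ref 5 → HIT, frames=[5,4]
Step 8: ref 4 → HIT, frames=[5,4]
Step 9: ref 3 → FAULT (evict 4), frames=[5,3]
Step 10: ref 1 → FAULT (evict 5), frames=[1,3]
Step 11: ref 3 → HIT, frames=[1,3]
Step 12: ref 3 → HIT, frames=[1,3]
Step 13: ref 4 → FAULT (evict 3), frames=[1,4]
Step 14: ref 3 → FAULT (evict 1), frames=[3,4]
Step 15: ref 5 → FAULT (evict 4), frames=[3,5]
Total faults: 8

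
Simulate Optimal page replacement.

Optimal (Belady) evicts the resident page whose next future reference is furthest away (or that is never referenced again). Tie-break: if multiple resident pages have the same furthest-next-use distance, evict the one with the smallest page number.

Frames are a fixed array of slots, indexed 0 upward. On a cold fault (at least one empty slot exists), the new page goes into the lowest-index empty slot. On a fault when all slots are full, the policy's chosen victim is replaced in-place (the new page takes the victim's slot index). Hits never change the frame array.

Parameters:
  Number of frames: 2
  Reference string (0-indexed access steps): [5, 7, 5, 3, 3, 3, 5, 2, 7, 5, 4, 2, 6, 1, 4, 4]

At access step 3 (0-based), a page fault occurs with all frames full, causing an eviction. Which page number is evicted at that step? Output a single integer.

Answer: 7

Derivation:
Step 0: ref 5 -> FAULT, frames=[5,-]
Step 1: ref 7 -> FAULT, frames=[5,7]
Step 2: ref 5 -> HIT, frames=[5,7]
Step 3: ref 3 -> FAULT, evict 7, frames=[5,3]
At step 3: evicted page 7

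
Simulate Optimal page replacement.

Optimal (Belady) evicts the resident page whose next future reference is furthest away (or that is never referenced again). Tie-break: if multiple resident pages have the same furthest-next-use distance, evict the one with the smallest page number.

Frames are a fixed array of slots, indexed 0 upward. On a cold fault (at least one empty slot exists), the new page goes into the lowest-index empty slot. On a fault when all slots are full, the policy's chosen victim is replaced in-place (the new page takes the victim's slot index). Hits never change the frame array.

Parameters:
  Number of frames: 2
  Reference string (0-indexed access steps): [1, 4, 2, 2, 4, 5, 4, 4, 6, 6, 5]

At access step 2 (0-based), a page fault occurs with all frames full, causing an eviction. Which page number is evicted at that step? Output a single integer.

Step 0: ref 1 -> FAULT, frames=[1,-]
Step 1: ref 4 -> FAULT, frames=[1,4]
Step 2: ref 2 -> FAULT, evict 1, frames=[2,4]
At step 2: evicted page 1

Answer: 1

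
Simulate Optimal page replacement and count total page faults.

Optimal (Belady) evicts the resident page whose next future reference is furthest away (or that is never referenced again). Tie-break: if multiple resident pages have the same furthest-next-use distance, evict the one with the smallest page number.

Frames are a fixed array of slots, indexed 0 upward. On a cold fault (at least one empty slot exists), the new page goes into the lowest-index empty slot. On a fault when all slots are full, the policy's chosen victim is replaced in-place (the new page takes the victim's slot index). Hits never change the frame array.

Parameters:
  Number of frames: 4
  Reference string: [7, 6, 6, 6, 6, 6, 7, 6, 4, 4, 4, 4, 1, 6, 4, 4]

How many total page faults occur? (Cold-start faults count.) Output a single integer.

Answer: 4

Derivation:
Step 0: ref 7 → FAULT, frames=[7,-,-,-]
Step 1: ref 6 → FAULT, frames=[7,6,-,-]
Step 2: ref 6 → HIT, frames=[7,6,-,-]
Step 3: ref 6 → HIT, frames=[7,6,-,-]
Step 4: ref 6 → HIT, frames=[7,6,-,-]
Step 5: ref 6 → HIT, frames=[7,6,-,-]
Step 6: ref 7 → HIT, frames=[7,6,-,-]
Step 7: ref 6 → HIT, frames=[7,6,-,-]
Step 8: ref 4 → FAULT, frames=[7,6,4,-]
Step 9: ref 4 → HIT, frames=[7,6,4,-]
Step 10: ref 4 → HIT, frames=[7,6,4,-]
Step 11: ref 4 → HIT, frames=[7,6,4,-]
Step 12: ref 1 → FAULT, frames=[7,6,4,1]
Step 13: ref 6 → HIT, frames=[7,6,4,1]
Step 14: ref 4 → HIT, frames=[7,6,4,1]
Step 15: ref 4 → HIT, frames=[7,6,4,1]
Total faults: 4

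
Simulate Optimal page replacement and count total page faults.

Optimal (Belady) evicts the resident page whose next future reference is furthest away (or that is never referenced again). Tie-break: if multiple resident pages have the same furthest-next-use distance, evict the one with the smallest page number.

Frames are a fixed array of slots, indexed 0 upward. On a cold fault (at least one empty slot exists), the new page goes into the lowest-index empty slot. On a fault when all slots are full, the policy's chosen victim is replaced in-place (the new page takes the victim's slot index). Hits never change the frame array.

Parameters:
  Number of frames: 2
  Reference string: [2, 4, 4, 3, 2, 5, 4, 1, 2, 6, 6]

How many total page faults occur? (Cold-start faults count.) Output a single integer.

Answer: 7

Derivation:
Step 0: ref 2 → FAULT, frames=[2,-]
Step 1: ref 4 → FAULT, frames=[2,4]
Step 2: ref 4 → HIT, frames=[2,4]
Step 3: ref 3 → FAULT (evict 4), frames=[2,3]
Step 4: ref 2 → HIT, frames=[2,3]
Step 5: ref 5 → FAULT (evict 3), frames=[2,5]
Step 6: ref 4 → FAULT (evict 5), frames=[2,4]
Step 7: ref 1 → FAULT (evict 4), frames=[2,1]
Step 8: ref 2 → HIT, frames=[2,1]
Step 9: ref 6 → FAULT (evict 1), frames=[2,6]
Step 10: ref 6 → HIT, frames=[2,6]
Total faults: 7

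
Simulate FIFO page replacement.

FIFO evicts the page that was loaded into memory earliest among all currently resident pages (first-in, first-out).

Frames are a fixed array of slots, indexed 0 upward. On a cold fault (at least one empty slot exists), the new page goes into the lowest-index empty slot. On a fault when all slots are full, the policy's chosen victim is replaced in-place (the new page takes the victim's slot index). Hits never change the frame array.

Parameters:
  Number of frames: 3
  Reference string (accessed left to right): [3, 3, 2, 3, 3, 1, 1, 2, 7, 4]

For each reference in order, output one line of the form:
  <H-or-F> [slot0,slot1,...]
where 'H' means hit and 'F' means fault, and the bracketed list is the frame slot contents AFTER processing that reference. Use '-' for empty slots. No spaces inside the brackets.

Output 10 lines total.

F [3,-,-]
H [3,-,-]
F [3,2,-]
H [3,2,-]
H [3,2,-]
F [3,2,1]
H [3,2,1]
H [3,2,1]
F [7,2,1]
F [7,4,1]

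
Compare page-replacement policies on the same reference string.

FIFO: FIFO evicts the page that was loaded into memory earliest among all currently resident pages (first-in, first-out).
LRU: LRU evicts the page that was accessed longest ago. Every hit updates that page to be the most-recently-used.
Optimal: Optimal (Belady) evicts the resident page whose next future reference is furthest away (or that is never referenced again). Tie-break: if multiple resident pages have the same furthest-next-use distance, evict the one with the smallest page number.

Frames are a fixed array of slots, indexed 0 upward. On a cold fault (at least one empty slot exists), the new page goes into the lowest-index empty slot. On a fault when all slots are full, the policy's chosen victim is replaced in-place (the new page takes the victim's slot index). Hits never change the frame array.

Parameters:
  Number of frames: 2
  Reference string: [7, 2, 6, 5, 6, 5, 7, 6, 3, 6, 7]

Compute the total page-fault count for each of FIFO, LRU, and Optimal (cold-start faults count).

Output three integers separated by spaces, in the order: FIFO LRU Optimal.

--- FIFO ---
  step 0: ref 7 -> FAULT, frames=[7,-] (faults so far: 1)
  step 1: ref 2 -> FAULT, frames=[7,2] (faults so far: 2)
  step 2: ref 6 -> FAULT, evict 7, frames=[6,2] (faults so far: 3)
  step 3: ref 5 -> FAULT, evict 2, frames=[6,5] (faults so far: 4)
  step 4: ref 6 -> HIT, frames=[6,5] (faults so far: 4)
  step 5: ref 5 -> HIT, frames=[6,5] (faults so far: 4)
  step 6: ref 7 -> FAULT, evict 6, frames=[7,5] (faults so far: 5)
  step 7: ref 6 -> FAULT, evict 5, frames=[7,6] (faults so far: 6)
  step 8: ref 3 -> FAULT, evict 7, frames=[3,6] (faults so far: 7)
  step 9: ref 6 -> HIT, frames=[3,6] (faults so far: 7)
  step 10: ref 7 -> FAULT, evict 6, frames=[3,7] (faults so far: 8)
  FIFO total faults: 8
--- LRU ---
  step 0: ref 7 -> FAULT, frames=[7,-] (faults so far: 1)
  step 1: ref 2 -> FAULT, frames=[7,2] (faults so far: 2)
  step 2: ref 6 -> FAULT, evict 7, frames=[6,2] (faults so far: 3)
  step 3: ref 5 -> FAULT, evict 2, frames=[6,5] (faults so far: 4)
  step 4: ref 6 -> HIT, frames=[6,5] (faults so far: 4)
  step 5: ref 5 -> HIT, frames=[6,5] (faults so far: 4)
  step 6: ref 7 -> FAULT, evict 6, frames=[7,5] (faults so far: 5)
  step 7: ref 6 -> FAULT, evict 5, frames=[7,6] (faults so far: 6)
  step 8: ref 3 -> FAULT, evict 7, frames=[3,6] (faults so far: 7)
  step 9: ref 6 -> HIT, frames=[3,6] (faults so far: 7)
  step 10: ref 7 -> FAULT, evict 3, frames=[7,6] (faults so far: 8)
  LRU total faults: 8
--- Optimal ---
  step 0: ref 7 -> FAULT, frames=[7,-] (faults so far: 1)
  step 1: ref 2 -> FAULT, frames=[7,2] (faults so far: 2)
  step 2: ref 6 -> FAULT, evict 2, frames=[7,6] (faults so far: 3)
  step 3: ref 5 -> FAULT, evict 7, frames=[5,6] (faults so far: 4)
  step 4: ref 6 -> HIT, frames=[5,6] (faults so far: 4)
  step 5: ref 5 -> HIT, frames=[5,6] (faults so far: 4)
  step 6: ref 7 -> FAULT, evict 5, frames=[7,6] (faults so far: 5)
  step 7: ref 6 -> HIT, frames=[7,6] (faults so far: 5)
  step 8: ref 3 -> FAULT, evict 7, frames=[3,6] (faults so far: 6)
  step 9: ref 6 -> HIT, frames=[3,6] (faults so far: 6)
  step 10: ref 7 -> FAULT, evict 3, frames=[7,6] (faults so far: 7)
  Optimal total faults: 7

Answer: 8 8 7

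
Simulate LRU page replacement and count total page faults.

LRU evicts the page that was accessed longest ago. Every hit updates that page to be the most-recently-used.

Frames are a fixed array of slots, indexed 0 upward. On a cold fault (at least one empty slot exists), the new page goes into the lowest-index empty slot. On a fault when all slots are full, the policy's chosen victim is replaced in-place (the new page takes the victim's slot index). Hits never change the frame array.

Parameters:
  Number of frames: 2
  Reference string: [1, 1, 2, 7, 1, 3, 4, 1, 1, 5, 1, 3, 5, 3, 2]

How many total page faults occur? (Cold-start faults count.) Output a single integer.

Answer: 11

Derivation:
Step 0: ref 1 → FAULT, frames=[1,-]
Step 1: ref 1 → HIT, frames=[1,-]
Step 2: ref 2 → FAULT, frames=[1,2]
Step 3: ref 7 → FAULT (evict 1), frames=[7,2]
Step 4: ref 1 → FAULT (evict 2), frames=[7,1]
Step 5: ref 3 → FAULT (evict 7), frames=[3,1]
Step 6: ref 4 → FAULT (evict 1), frames=[3,4]
Step 7: ref 1 → FAULT (evict 3), frames=[1,4]
Step 8: ref 1 → HIT, frames=[1,4]
Step 9: ref 5 → FAULT (evict 4), frames=[1,5]
Step 10: ref 1 → HIT, frames=[1,5]
Step 11: ref 3 → FAULT (evict 5), frames=[1,3]
Step 12: ref 5 → FAULT (evict 1), frames=[5,3]
Step 13: ref 3 → HIT, frames=[5,3]
Step 14: ref 2 → FAULT (evict 5), frames=[2,3]
Total faults: 11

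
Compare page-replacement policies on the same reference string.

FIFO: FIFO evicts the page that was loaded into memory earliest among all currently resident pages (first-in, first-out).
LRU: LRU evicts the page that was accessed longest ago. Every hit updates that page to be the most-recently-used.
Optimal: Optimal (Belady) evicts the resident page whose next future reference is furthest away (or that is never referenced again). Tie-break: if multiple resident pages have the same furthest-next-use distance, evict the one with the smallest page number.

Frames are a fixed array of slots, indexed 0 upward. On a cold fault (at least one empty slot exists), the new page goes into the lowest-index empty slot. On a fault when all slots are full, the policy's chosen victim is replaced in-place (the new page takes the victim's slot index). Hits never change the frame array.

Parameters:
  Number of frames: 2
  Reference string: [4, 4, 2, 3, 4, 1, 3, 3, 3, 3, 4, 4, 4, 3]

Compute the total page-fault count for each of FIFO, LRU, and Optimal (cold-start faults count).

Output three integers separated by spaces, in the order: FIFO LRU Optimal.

Answer: 7 7 5

Derivation:
--- FIFO ---
  step 0: ref 4 -> FAULT, frames=[4,-] (faults so far: 1)
  step 1: ref 4 -> HIT, frames=[4,-] (faults so far: 1)
  step 2: ref 2 -> FAULT, frames=[4,2] (faults so far: 2)
  step 3: ref 3 -> FAULT, evict 4, frames=[3,2] (faults so far: 3)
  step 4: ref 4 -> FAULT, evict 2, frames=[3,4] (faults so far: 4)
  step 5: ref 1 -> FAULT, evict 3, frames=[1,4] (faults so far: 5)
  step 6: ref 3 -> FAULT, evict 4, frames=[1,3] (faults so far: 6)
  step 7: ref 3 -> HIT, frames=[1,3] (faults so far: 6)
  step 8: ref 3 -> HIT, frames=[1,3] (faults so far: 6)
  step 9: ref 3 -> HIT, frames=[1,3] (faults so far: 6)
  step 10: ref 4 -> FAULT, evict 1, frames=[4,3] (faults so far: 7)
  step 11: ref 4 -> HIT, frames=[4,3] (faults so far: 7)
  step 12: ref 4 -> HIT, frames=[4,3] (faults so far: 7)
  step 13: ref 3 -> HIT, frames=[4,3] (faults so far: 7)
  FIFO total faults: 7
--- LRU ---
  step 0: ref 4 -> FAULT, frames=[4,-] (faults so far: 1)
  step 1: ref 4 -> HIT, frames=[4,-] (faults so far: 1)
  step 2: ref 2 -> FAULT, frames=[4,2] (faults so far: 2)
  step 3: ref 3 -> FAULT, evict 4, frames=[3,2] (faults so far: 3)
  step 4: ref 4 -> FAULT, evict 2, frames=[3,4] (faults so far: 4)
  step 5: ref 1 -> FAULT, evict 3, frames=[1,4] (faults so far: 5)
  step 6: ref 3 -> FAULT, evict 4, frames=[1,3] (faults so far: 6)
  step 7: ref 3 -> HIT, frames=[1,3] (faults so far: 6)
  step 8: ref 3 -> HIT, frames=[1,3] (faults so far: 6)
  step 9: ref 3 -> HIT, frames=[1,3] (faults so far: 6)
  step 10: ref 4 -> FAULT, evict 1, frames=[4,3] (faults so far: 7)
  step 11: ref 4 -> HIT, frames=[4,3] (faults so far: 7)
  step 12: ref 4 -> HIT, frames=[4,3] (faults so far: 7)
  step 13: ref 3 -> HIT, frames=[4,3] (faults so far: 7)
  LRU total faults: 7
--- Optimal ---
  step 0: ref 4 -> FAULT, frames=[4,-] (faults so far: 1)
  step 1: ref 4 -> HIT, frames=[4,-] (faults so far: 1)
  step 2: ref 2 -> FAULT, frames=[4,2] (faults so far: 2)
  step 3: ref 3 -> FAULT, evict 2, frames=[4,3] (faults so far: 3)
  step 4: ref 4 -> HIT, frames=[4,3] (faults so far: 3)
  step 5: ref 1 -> FAULT, evict 4, frames=[1,3] (faults so far: 4)
  step 6: ref 3 -> HIT, frames=[1,3] (faults so far: 4)
  step 7: ref 3 -> HIT, frames=[1,3] (faults so far: 4)
  step 8: ref 3 -> HIT, frames=[1,3] (faults so far: 4)
  step 9: ref 3 -> HIT, frames=[1,3] (faults so far: 4)
  step 10: ref 4 -> FAULT, evict 1, frames=[4,3] (faults so far: 5)
  step 11: ref 4 -> HIT, frames=[4,3] (faults so far: 5)
  step 12: ref 4 -> HIT, frames=[4,3] (faults so far: 5)
  step 13: ref 3 -> HIT, frames=[4,3] (faults so far: 5)
  Optimal total faults: 5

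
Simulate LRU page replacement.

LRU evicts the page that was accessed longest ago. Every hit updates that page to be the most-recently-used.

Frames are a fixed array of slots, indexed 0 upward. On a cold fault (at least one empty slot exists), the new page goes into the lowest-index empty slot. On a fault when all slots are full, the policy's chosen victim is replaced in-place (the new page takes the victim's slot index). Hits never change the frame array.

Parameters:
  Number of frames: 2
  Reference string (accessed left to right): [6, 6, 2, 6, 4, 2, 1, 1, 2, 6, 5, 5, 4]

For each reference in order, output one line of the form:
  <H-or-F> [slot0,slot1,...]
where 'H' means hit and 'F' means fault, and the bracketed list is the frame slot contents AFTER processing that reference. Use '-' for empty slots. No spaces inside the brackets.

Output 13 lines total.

F [6,-]
H [6,-]
F [6,2]
H [6,2]
F [6,4]
F [2,4]
F [2,1]
H [2,1]
H [2,1]
F [2,6]
F [5,6]
H [5,6]
F [5,4]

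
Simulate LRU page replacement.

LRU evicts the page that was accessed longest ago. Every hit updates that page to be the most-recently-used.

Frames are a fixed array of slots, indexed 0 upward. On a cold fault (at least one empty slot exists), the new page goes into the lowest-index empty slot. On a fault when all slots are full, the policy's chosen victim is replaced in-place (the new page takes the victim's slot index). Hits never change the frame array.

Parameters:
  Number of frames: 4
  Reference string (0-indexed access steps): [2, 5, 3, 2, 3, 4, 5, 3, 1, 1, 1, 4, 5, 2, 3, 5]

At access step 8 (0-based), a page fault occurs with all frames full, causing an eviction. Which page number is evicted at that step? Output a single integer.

Step 0: ref 2 -> FAULT, frames=[2,-,-,-]
Step 1: ref 5 -> FAULT, frames=[2,5,-,-]
Step 2: ref 3 -> FAULT, frames=[2,5,3,-]
Step 3: ref 2 -> HIT, frames=[2,5,3,-]
Step 4: ref 3 -> HIT, frames=[2,5,3,-]
Step 5: ref 4 -> FAULT, frames=[2,5,3,4]
Step 6: ref 5 -> HIT, frames=[2,5,3,4]
Step 7: ref 3 -> HIT, frames=[2,5,3,4]
Step 8: ref 1 -> FAULT, evict 2, frames=[1,5,3,4]
At step 8: evicted page 2

Answer: 2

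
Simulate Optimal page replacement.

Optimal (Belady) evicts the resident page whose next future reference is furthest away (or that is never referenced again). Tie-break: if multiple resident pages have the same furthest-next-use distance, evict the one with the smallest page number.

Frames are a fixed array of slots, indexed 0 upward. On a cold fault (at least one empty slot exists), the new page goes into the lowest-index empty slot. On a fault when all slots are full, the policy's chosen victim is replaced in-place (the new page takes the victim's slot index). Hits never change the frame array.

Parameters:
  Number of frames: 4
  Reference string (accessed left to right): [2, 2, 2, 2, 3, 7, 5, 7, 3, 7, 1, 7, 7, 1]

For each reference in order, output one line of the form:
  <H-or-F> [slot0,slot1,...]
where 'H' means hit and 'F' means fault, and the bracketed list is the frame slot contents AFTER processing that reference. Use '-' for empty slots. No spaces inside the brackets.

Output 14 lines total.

F [2,-,-,-]
H [2,-,-,-]
H [2,-,-,-]
H [2,-,-,-]
F [2,3,-,-]
F [2,3,7,-]
F [2,3,7,5]
H [2,3,7,5]
H [2,3,7,5]
H [2,3,7,5]
F [1,3,7,5]
H [1,3,7,5]
H [1,3,7,5]
H [1,3,7,5]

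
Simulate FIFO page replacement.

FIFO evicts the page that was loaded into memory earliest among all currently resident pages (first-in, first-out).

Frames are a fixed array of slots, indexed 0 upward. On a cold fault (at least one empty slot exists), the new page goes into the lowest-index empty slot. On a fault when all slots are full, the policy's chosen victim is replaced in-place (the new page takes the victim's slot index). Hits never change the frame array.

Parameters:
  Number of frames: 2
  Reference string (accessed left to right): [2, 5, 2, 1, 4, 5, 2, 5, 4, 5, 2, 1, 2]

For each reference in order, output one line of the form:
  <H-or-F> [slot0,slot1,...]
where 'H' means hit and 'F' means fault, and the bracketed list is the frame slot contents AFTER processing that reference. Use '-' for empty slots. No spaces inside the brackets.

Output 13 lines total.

F [2,-]
F [2,5]
H [2,5]
F [1,5]
F [1,4]
F [5,4]
F [5,2]
H [5,2]
F [4,2]
F [4,5]
F [2,5]
F [2,1]
H [2,1]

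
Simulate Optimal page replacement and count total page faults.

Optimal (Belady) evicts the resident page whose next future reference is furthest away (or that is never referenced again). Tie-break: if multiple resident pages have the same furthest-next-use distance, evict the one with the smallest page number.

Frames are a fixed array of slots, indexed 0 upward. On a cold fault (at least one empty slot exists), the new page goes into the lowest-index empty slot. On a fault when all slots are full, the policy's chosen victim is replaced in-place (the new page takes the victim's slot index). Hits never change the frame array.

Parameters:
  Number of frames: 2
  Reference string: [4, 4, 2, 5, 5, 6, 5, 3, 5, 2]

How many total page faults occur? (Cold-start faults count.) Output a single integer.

Step 0: ref 4 → FAULT, frames=[4,-]
Step 1: ref 4 → HIT, frames=[4,-]
Step 2: ref 2 → FAULT, frames=[4,2]
Step 3: ref 5 → FAULT (evict 4), frames=[5,2]
Step 4: ref 5 → HIT, frames=[5,2]
Step 5: ref 6 → FAULT (evict 2), frames=[5,6]
Step 6: ref 5 → HIT, frames=[5,6]
Step 7: ref 3 → FAULT (evict 6), frames=[5,3]
Step 8: ref 5 → HIT, frames=[5,3]
Step 9: ref 2 → FAULT (evict 3), frames=[5,2]
Total faults: 6

Answer: 6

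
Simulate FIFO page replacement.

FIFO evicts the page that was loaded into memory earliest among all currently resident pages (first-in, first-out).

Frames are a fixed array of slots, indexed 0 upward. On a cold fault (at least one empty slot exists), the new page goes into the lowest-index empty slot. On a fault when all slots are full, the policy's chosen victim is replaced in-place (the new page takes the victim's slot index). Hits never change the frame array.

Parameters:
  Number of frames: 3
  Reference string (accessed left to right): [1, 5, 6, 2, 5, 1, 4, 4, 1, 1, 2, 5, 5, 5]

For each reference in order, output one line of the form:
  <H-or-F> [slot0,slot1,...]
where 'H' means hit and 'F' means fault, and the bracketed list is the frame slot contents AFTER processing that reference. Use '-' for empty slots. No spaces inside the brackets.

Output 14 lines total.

F [1,-,-]
F [1,5,-]
F [1,5,6]
F [2,5,6]
H [2,5,6]
F [2,1,6]
F [2,1,4]
H [2,1,4]
H [2,1,4]
H [2,1,4]
H [2,1,4]
F [5,1,4]
H [5,1,4]
H [5,1,4]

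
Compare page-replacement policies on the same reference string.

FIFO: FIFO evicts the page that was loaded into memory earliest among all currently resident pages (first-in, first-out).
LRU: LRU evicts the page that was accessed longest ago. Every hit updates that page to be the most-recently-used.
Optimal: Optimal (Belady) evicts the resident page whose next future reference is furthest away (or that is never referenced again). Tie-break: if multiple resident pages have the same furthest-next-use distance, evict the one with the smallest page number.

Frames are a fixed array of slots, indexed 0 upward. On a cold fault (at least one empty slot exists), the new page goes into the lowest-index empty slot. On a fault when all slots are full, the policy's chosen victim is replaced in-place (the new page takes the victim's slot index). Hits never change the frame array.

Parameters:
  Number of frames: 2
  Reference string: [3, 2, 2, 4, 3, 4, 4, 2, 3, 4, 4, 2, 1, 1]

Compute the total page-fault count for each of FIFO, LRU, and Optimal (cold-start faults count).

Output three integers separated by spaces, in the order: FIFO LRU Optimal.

--- FIFO ---
  step 0: ref 3 -> FAULT, frames=[3,-] (faults so far: 1)
  step 1: ref 2 -> FAULT, frames=[3,2] (faults so far: 2)
  step 2: ref 2 -> HIT, frames=[3,2] (faults so far: 2)
  step 3: ref 4 -> FAULT, evict 3, frames=[4,2] (faults so far: 3)
  step 4: ref 3 -> FAULT, evict 2, frames=[4,3] (faults so far: 4)
  step 5: ref 4 -> HIT, frames=[4,3] (faults so far: 4)
  step 6: ref 4 -> HIT, frames=[4,3] (faults so far: 4)
  step 7: ref 2 -> FAULT, evict 4, frames=[2,3] (faults so far: 5)
  step 8: ref 3 -> HIT, frames=[2,3] (faults so far: 5)
  step 9: ref 4 -> FAULT, evict 3, frames=[2,4] (faults so far: 6)
  step 10: ref 4 -> HIT, frames=[2,4] (faults so far: 6)
  step 11: ref 2 -> HIT, frames=[2,4] (faults so far: 6)
  step 12: ref 1 -> FAULT, evict 2, frames=[1,4] (faults so far: 7)
  step 13: ref 1 -> HIT, frames=[1,4] (faults so far: 7)
  FIFO total faults: 7
--- LRU ---
  step 0: ref 3 -> FAULT, frames=[3,-] (faults so far: 1)
  step 1: ref 2 -> FAULT, frames=[3,2] (faults so far: 2)
  step 2: ref 2 -> HIT, frames=[3,2] (faults so far: 2)
  step 3: ref 4 -> FAULT, evict 3, frames=[4,2] (faults so far: 3)
  step 4: ref 3 -> FAULT, evict 2, frames=[4,3] (faults so far: 4)
  step 5: ref 4 -> HIT, frames=[4,3] (faults so far: 4)
  step 6: ref 4 -> HIT, frames=[4,3] (faults so far: 4)
  step 7: ref 2 -> FAULT, evict 3, frames=[4,2] (faults so far: 5)
  step 8: ref 3 -> FAULT, evict 4, frames=[3,2] (faults so far: 6)
  step 9: ref 4 -> FAULT, evict 2, frames=[3,4] (faults so far: 7)
  step 10: ref 4 -> HIT, frames=[3,4] (faults so far: 7)
  step 11: ref 2 -> FAULT, evict 3, frames=[2,4] (faults so far: 8)
  step 12: ref 1 -> FAULT, evict 4, frames=[2,1] (faults so far: 9)
  step 13: ref 1 -> HIT, frames=[2,1] (faults so far: 9)
  LRU total faults: 9
--- Optimal ---
  step 0: ref 3 -> FAULT, frames=[3,-] (faults so far: 1)
  step 1: ref 2 -> FAULT, frames=[3,2] (faults so far: 2)
  step 2: ref 2 -> HIT, frames=[3,2] (faults so far: 2)
  step 3: ref 4 -> FAULT, evict 2, frames=[3,4] (faults so far: 3)
  step 4: ref 3 -> HIT, frames=[3,4] (faults so far: 3)
  step 5: ref 4 -> HIT, frames=[3,4] (faults so far: 3)
  step 6: ref 4 -> HIT, frames=[3,4] (faults so far: 3)
  step 7: ref 2 -> FAULT, evict 4, frames=[3,2] (faults so far: 4)
  step 8: ref 3 -> HIT, frames=[3,2] (faults so far: 4)
  step 9: ref 4 -> FAULT, evict 3, frames=[4,2] (faults so far: 5)
  step 10: ref 4 -> HIT, frames=[4,2] (faults so far: 5)
  step 11: ref 2 -> HIT, frames=[4,2] (faults so far: 5)
  step 12: ref 1 -> FAULT, evict 2, frames=[4,1] (faults so far: 6)
  step 13: ref 1 -> HIT, frames=[4,1] (faults so far: 6)
  Optimal total faults: 6

Answer: 7 9 6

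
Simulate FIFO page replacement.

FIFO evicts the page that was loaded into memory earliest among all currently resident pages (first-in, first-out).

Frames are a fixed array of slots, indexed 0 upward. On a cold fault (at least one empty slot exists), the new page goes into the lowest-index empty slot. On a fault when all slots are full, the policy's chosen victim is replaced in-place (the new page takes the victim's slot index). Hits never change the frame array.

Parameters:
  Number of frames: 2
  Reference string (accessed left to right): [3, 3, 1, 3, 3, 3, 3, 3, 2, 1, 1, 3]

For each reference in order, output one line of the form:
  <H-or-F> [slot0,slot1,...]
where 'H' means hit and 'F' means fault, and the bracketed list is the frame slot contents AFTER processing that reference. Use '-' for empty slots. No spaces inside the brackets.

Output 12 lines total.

F [3,-]
H [3,-]
F [3,1]
H [3,1]
H [3,1]
H [3,1]
H [3,1]
H [3,1]
F [2,1]
H [2,1]
H [2,1]
F [2,3]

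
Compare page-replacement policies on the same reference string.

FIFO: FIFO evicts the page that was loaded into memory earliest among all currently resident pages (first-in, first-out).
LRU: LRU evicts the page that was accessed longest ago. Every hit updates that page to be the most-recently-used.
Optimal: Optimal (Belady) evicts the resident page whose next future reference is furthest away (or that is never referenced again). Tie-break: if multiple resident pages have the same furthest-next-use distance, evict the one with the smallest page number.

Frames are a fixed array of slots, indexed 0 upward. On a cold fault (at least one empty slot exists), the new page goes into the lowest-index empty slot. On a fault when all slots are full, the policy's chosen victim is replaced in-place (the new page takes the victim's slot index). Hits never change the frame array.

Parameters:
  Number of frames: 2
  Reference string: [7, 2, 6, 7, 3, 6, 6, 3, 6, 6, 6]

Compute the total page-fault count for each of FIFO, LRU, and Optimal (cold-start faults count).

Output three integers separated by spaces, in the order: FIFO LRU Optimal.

--- FIFO ---
  step 0: ref 7 -> FAULT, frames=[7,-] (faults so far: 1)
  step 1: ref 2 -> FAULT, frames=[7,2] (faults so far: 2)
  step 2: ref 6 -> FAULT, evict 7, frames=[6,2] (faults so far: 3)
  step 3: ref 7 -> FAULT, evict 2, frames=[6,7] (faults so far: 4)
  step 4: ref 3 -> FAULT, evict 6, frames=[3,7] (faults so far: 5)
  step 5: ref 6 -> FAULT, evict 7, frames=[3,6] (faults so far: 6)
  step 6: ref 6 -> HIT, frames=[3,6] (faults so far: 6)
  step 7: ref 3 -> HIT, frames=[3,6] (faults so far: 6)
  step 8: ref 6 -> HIT, frames=[3,6] (faults so far: 6)
  step 9: ref 6 -> HIT, frames=[3,6] (faults so far: 6)
  step 10: ref 6 -> HIT, frames=[3,6] (faults so far: 6)
  FIFO total faults: 6
--- LRU ---
  step 0: ref 7 -> FAULT, frames=[7,-] (faults so far: 1)
  step 1: ref 2 -> FAULT, frames=[7,2] (faults so far: 2)
  step 2: ref 6 -> FAULT, evict 7, frames=[6,2] (faults so far: 3)
  step 3: ref 7 -> FAULT, evict 2, frames=[6,7] (faults so far: 4)
  step 4: ref 3 -> FAULT, evict 6, frames=[3,7] (faults so far: 5)
  step 5: ref 6 -> FAULT, evict 7, frames=[3,6] (faults so far: 6)
  step 6: ref 6 -> HIT, frames=[3,6] (faults so far: 6)
  step 7: ref 3 -> HIT, frames=[3,6] (faults so far: 6)
  step 8: ref 6 -> HIT, frames=[3,6] (faults so far: 6)
  step 9: ref 6 -> HIT, frames=[3,6] (faults so far: 6)
  step 10: ref 6 -> HIT, frames=[3,6] (faults so far: 6)
  LRU total faults: 6
--- Optimal ---
  step 0: ref 7 -> FAULT, frames=[7,-] (faults so far: 1)
  step 1: ref 2 -> FAULT, frames=[7,2] (faults so far: 2)
  step 2: ref 6 -> FAULT, evict 2, frames=[7,6] (faults so far: 3)
  step 3: ref 7 -> HIT, frames=[7,6] (faults so far: 3)
  step 4: ref 3 -> FAULT, evict 7, frames=[3,6] (faults so far: 4)
  step 5: ref 6 -> HIT, frames=[3,6] (faults so far: 4)
  step 6: ref 6 -> HIT, frames=[3,6] (faults so far: 4)
  step 7: ref 3 -> HIT, frames=[3,6] (faults so far: 4)
  step 8: ref 6 -> HIT, frames=[3,6] (faults so far: 4)
  step 9: ref 6 -> HIT, frames=[3,6] (faults so far: 4)
  step 10: ref 6 -> HIT, frames=[3,6] (faults so far: 4)
  Optimal total faults: 4

Answer: 6 6 4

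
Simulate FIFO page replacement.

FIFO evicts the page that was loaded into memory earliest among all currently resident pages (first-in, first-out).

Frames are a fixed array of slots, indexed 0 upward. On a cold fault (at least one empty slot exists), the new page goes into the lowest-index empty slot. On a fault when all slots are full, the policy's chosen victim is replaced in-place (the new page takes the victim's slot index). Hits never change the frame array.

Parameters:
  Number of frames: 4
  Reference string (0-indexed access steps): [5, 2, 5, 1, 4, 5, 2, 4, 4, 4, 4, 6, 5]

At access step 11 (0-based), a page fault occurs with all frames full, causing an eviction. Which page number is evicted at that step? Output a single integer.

Answer: 5

Derivation:
Step 0: ref 5 -> FAULT, frames=[5,-,-,-]
Step 1: ref 2 -> FAULT, frames=[5,2,-,-]
Step 2: ref 5 -> HIT, frames=[5,2,-,-]
Step 3: ref 1 -> FAULT, frames=[5,2,1,-]
Step 4: ref 4 -> FAULT, frames=[5,2,1,4]
Step 5: ref 5 -> HIT, frames=[5,2,1,4]
Step 6: ref 2 -> HIT, frames=[5,2,1,4]
Step 7: ref 4 -> HIT, frames=[5,2,1,4]
Step 8: ref 4 -> HIT, frames=[5,2,1,4]
Step 9: ref 4 -> HIT, frames=[5,2,1,4]
Step 10: ref 4 -> HIT, frames=[5,2,1,4]
Step 11: ref 6 -> FAULT, evict 5, frames=[6,2,1,4]
At step 11: evicted page 5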